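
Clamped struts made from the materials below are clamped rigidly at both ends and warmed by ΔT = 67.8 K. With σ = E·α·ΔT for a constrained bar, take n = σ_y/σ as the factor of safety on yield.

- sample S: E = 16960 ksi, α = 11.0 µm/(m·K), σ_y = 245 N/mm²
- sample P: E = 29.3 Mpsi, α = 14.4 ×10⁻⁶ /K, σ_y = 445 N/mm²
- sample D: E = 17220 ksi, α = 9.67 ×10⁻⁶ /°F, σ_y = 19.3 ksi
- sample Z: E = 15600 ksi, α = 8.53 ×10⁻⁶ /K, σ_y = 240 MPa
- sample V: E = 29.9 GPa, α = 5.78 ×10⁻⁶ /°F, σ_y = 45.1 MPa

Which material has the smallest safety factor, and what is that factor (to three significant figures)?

sample D, n = 0.950

Per material, after unit conversion:
  sample S: E = 116.9, α = 11.0, σ_y = 245.0 → σ = 87.2 MPa, n = 2.81
  sample P: E = 202.0, α = 14.4, σ_y = 445.0 → σ = 197 MPa, n = 2.26
  sample D: E = 118.7, α = 17.4, σ_y = 133.1 → σ = 140 MPa, n = 0.950
  sample Z: E = 107.6, α = 8.53, σ_y = 240.0 → σ = 62.2 MPa, n = 3.86
  sample V: E = 29.90, α = 10.4, σ_y = 45.10 → σ = 21.1 MPa, n = 2.14
Smallest n: sample D with n = 0.950.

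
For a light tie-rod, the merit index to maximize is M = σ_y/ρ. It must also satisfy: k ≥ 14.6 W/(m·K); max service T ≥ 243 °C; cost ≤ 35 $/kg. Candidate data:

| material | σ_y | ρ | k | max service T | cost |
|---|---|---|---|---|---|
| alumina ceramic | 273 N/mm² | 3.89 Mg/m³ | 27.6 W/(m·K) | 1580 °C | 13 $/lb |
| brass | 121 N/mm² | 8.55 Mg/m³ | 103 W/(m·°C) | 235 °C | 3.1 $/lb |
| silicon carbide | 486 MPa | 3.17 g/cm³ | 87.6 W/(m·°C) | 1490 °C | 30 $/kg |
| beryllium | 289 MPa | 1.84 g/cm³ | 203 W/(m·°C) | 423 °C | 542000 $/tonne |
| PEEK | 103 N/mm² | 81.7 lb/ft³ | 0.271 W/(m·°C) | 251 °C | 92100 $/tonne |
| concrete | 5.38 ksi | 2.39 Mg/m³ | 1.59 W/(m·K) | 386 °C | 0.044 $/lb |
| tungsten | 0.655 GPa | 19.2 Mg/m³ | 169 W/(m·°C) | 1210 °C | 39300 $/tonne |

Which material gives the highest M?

silicon carbide

Screen on constraints: k ≥ 14.6 W/(m·K); max service T ≥ 243 °C; cost ≤ 35 $/kg. Survivors: alumina ceramic, silicon carbide.
Putting every candidate on a common basis:
  alumina ceramic: σ_y = 273.0 MPa, ρ = 3890 kg/m³
  silicon carbide: σ_y = 486.0 MPa, ρ = 3170 kg/m³
  silicon carbide: M = 153 kN·m/kg
  alumina ceramic: M = 70.2 kN·m/kg
Silicon carbide has the largest M.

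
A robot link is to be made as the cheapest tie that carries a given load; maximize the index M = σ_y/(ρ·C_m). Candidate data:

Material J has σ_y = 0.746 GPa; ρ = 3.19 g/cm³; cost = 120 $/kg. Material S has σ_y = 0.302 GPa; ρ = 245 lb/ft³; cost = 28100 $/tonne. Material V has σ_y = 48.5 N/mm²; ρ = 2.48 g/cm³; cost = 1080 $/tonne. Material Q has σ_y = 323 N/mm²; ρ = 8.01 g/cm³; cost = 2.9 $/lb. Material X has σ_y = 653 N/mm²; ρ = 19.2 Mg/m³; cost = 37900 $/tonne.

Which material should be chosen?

material V

After converting to SI:
  material J: σ_y = 746.0 MPa, ρ = 3190 kg/m³, cost = 120.0 $/kg
  material S: σ_y = 302.0 MPa, ρ = 3925 kg/m³, cost = 28.10 $/kg
  material V: σ_y = 48.50 MPa, ρ = 2480 kg/m³, cost = 1.080 $/kg
  material Q: σ_y = 323.0 MPa, ρ = 8010 kg/m³, cost = 6.393 $/kg
  material X: σ_y = 653.0 MPa, ρ = 19200 kg/m³, cost = 37.90 $/kg
  material V: M = 18.1 kN·m per $
  material Q: M = 6.31 kN·m per $
  material S: M = 2.74 kN·m per $
  material J: M = 1.95 kN·m per $
  material X: M = 0.897 kN·m per $
Highest index: material V.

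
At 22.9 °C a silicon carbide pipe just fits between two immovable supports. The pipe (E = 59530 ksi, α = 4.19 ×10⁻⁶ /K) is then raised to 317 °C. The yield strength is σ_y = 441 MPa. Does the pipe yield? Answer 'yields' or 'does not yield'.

E = 59530 ksi = 410.4 GPa.
ΔT = 294.1 K. Constrained thermal stress σ = E·α·ΔT = 410.4×10³ MPa × 4.19×10⁻⁶ × 294.1 = 506 MPa (compressive).
Compare to σ_y = 441 MPa: σ ≥ σ_y, so it yields.

yields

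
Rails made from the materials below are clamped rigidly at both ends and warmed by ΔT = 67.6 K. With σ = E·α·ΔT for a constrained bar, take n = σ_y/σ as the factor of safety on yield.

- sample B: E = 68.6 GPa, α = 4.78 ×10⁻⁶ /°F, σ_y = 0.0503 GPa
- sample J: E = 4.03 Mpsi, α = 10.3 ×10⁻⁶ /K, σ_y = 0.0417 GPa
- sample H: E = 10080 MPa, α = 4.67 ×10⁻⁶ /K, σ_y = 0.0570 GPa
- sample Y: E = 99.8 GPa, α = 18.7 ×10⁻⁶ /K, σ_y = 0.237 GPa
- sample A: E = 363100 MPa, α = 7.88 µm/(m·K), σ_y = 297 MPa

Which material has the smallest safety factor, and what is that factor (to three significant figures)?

sample B, n = 1.26

Converting E to GPa, α to ×10⁻⁶/K, σ_y to MPa, then σ and n for each:
  sample B: E = 68.60, α = 8.60, σ_y = 50.30 → σ = 39.9 MPa, n = 1.26
  sample J: E = 27.79, α = 10.3, σ_y = 41.70 → σ = 19.3 MPa, n = 2.16
  sample H: E = 10.08, α = 4.67, σ_y = 57.00 → σ = 3.18 MPa, n = 17.9
  sample Y: E = 99.80, α = 18.7, σ_y = 237.0 → σ = 126 MPa, n = 1.88
  sample A: E = 363.1, α = 7.88, σ_y = 297.0 → σ = 193 MPa, n = 1.54
Sample B has the lowest safety factor, n = 1.26.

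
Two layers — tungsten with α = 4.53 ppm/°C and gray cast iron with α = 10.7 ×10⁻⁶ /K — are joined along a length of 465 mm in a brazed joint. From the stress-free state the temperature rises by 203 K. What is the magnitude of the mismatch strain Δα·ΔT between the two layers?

Δα = |4.53 − 10.7|×10⁻⁶/K = 6.17×10⁻⁶/K.
Mismatch strain = Δα·ΔT = 6.17×10⁻⁶ × 203.0 = 1.25×10⁻³.

1.25×10⁻³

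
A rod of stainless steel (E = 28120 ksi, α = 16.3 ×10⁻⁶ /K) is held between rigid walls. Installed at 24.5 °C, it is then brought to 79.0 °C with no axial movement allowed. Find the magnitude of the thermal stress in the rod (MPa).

E = 28120 ksi = 193.9 GPa.
ΔT = 54.50 K. Constrained thermal stress σ = E·α·ΔT = 193.9×10³ MPa × 16.3×10⁻⁶ × 54.50 = 172 MPa (compressive).

172 MPa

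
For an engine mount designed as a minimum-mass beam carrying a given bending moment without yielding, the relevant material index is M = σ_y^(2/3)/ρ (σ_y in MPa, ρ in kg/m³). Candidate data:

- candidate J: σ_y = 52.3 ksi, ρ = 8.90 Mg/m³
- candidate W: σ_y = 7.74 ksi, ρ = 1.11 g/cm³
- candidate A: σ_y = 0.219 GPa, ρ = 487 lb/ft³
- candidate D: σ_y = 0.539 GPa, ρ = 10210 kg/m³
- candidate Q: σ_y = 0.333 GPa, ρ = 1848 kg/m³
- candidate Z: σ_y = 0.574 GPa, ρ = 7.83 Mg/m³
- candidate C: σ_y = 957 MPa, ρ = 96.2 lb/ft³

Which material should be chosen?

candidate C

Putting every candidate on a common basis:
  candidate J: σ_y = 360.6 MPa, ρ = 8900 kg/m³
  candidate W: σ_y = 53.37 MPa, ρ = 1110 kg/m³
  candidate A: σ_y = 219.0 MPa, ρ = 7801 kg/m³
  candidate D: σ_y = 539.0 MPa, ρ = 10210 kg/m³
  candidate Q: σ_y = 333.0 MPa, ρ = 1848 kg/m³
  candidate Z: σ_y = 574.0 MPa, ρ = 7830 kg/m³
  candidate C: σ_y = 957.0 MPa, ρ = 1541 kg/m³
  candidate C: M = 63.0×10⁻³
  candidate Q: M = 26.0×10⁻³
  candidate W: M = 12.8×10⁻³
  candidate Z: M = 8.82×10⁻³
  candidate D: M = 6.49×10⁻³
  candidate J: M = 5.69×10⁻³
  candidate A: M = 4.66×10⁻³
The maximum is for candidate C.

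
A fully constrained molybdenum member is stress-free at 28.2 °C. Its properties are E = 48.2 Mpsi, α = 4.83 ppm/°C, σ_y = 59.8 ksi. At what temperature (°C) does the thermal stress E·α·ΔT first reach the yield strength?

E = 48.2 Mpsi = 332.3 GPa.
σ_y = 59.8 ksi = 412.3 MPa.
E·α·ΔT = 412.3 MPa ⇒ ΔT = 412.3 / (332.3×10³ × 4.83×10⁻⁶) = 256.9 K.
T = 28.2 + 256.9 = 285.1 °C.

285 °C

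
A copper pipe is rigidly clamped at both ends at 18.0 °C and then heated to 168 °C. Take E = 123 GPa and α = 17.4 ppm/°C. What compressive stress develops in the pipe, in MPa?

321 MPa

ΔT = 150.0 K. Constrained thermal stress σ = E·α·ΔT = 123.0×10³ MPa × 17.4×10⁻⁶ × 150.0 = 321 MPa (compressive).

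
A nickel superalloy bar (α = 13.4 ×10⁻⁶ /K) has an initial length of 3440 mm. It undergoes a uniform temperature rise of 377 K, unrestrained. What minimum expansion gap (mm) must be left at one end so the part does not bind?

17.4 mm

ΔL = α·L₀·ΔT = 13.4×10⁻⁶ × 3440 mm × 377.0 K = 17.4 mm.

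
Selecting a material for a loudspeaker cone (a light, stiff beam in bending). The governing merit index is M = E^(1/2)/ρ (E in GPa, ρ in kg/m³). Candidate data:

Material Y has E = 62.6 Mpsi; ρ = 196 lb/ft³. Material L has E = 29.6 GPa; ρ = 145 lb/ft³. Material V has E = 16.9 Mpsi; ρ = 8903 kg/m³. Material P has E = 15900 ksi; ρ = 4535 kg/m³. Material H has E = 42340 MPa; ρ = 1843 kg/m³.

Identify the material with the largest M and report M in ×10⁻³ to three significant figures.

Normalizing units and computing the index:
  material Y: E = 431.6 GPa, ρ = 3140 kg/m³
  material L: E = 29.60 GPa, ρ = 2323 kg/m³
  material V: E = 116.5 GPa, ρ = 8903 kg/m³
  material P: E = 109.6 GPa, ρ = 4535 kg/m³
  material H: E = 42.34 GPa, ρ = 1843 kg/m³
  material Y: M = 6.62×10⁻³
  material H: M = 3.53×10⁻³
  material L: M = 2.34×10⁻³
  material P: M = 2.31×10⁻³
  material V: M = 1.21×10⁻³
Material Y has the largest M.

material Y, M = 6.62×10⁻³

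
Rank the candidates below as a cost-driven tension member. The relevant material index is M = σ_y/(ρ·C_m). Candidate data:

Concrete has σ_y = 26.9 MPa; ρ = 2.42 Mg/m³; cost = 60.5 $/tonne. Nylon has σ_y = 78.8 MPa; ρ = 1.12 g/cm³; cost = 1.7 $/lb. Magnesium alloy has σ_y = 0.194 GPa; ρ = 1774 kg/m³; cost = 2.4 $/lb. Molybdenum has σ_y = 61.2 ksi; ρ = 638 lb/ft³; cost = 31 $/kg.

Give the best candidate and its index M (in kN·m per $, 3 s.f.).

concrete, M = 184 kN·m per $

Putting every candidate on a common basis:
  concrete: σ_y = 26.90 MPa, ρ = 2420 kg/m³, cost = 0.06050 $/kg
  nylon: σ_y = 78.80 MPa, ρ = 1120 kg/m³, cost = 3.748 $/kg
  magnesium alloy: σ_y = 194.0 MPa, ρ = 1774 kg/m³, cost = 5.291 $/kg
  molybdenum: σ_y = 422.0 MPa, ρ = 10220 kg/m³, cost = 31.00 $/kg
  concrete: M = 184 kN·m per $
  magnesium alloy: M = 20.7 kN·m per $
  nylon: M = 18.8 kN·m per $
  molybdenum: M = 1.33 kN·m per $
Concrete ranks first.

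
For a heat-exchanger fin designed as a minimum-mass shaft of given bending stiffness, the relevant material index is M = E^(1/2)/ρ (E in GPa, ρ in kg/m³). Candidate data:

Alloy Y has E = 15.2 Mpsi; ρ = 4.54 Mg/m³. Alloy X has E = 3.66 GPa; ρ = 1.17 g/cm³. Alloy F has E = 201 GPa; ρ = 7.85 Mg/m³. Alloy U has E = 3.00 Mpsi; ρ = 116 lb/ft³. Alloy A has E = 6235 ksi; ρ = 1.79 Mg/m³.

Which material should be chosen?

Convert each candidate to consistent units, then evaluate M:
  alloy Y: E = 104.8 GPa, ρ = 4540 kg/m³
  alloy X: E = 3.660 GPa, ρ = 1170 kg/m³
  alloy F: E = 201.0 GPa, ρ = 7850 kg/m³
  alloy U: E = 20.68 GPa, ρ = 1858 kg/m³
  alloy A: E = 42.99 GPa, ρ = 1790 kg/m³
  alloy A: M = 3.66×10⁻³
  alloy U: M = 2.45×10⁻³
  alloy Y: M = 2.25×10⁻³
  alloy F: M = 1.81×10⁻³
  alloy X: M = 1.64×10⁻³
The maximum is for alloy A.

alloy A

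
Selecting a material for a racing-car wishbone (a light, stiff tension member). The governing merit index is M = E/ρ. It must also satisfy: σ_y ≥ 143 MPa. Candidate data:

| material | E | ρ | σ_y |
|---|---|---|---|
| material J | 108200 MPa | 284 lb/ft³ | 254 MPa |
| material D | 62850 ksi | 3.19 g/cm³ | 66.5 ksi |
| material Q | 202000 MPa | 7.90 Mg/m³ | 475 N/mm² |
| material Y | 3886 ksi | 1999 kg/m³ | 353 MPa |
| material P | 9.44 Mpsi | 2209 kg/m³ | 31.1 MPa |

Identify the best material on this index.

Screen on constraints: σ_y ≥ 143 MPa. Survivors: material J, material D, material Q, material Y.
In SI units:
  material J: E = 108.2 GPa, ρ = 4549 kg/m³
  material D: E = 433.3 GPa, ρ = 3190 kg/m³
  material Q: E = 202.0 GPa, ρ = 7900 kg/m³
  material Y: E = 26.79 GPa, ρ = 1999 kg/m³
  material D: M = 136 MN·m/kg
  material Q: M = 25.6 MN·m/kg
  material J: M = 23.8 MN·m/kg
  material Y: M = 13.4 MN·m/kg
Highest index: material D.

material D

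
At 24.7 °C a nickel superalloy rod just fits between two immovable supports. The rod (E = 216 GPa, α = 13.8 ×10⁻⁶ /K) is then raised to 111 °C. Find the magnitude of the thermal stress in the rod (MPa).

257 MPa

ΔT = 86.30 K. Constrained thermal stress σ = E·α·ΔT = 216.0×10³ MPa × 13.8×10⁻⁶ × 86.30 = 257 MPa (compressive).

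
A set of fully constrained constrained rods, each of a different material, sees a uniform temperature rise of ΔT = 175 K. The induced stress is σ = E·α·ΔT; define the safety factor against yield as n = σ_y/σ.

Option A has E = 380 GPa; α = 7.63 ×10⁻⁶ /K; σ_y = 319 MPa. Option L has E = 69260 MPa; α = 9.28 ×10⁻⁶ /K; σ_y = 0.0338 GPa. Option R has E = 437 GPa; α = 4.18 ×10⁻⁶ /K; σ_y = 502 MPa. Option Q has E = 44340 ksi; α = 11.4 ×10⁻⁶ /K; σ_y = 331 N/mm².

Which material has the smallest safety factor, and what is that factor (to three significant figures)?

option L, n = 0.301

With everything in SI (GPa, ×10⁻⁶/K, MPa):
  option A: E = 380.0, α = 7.63, σ_y = 319.0 → σ = 507 MPa, n = 0.629
  option L: E = 69.26, α = 9.28, σ_y = 33.80 → σ = 112 MPa, n = 0.301
  option R: E = 437.0, α = 4.18, σ_y = 502.0 → σ = 320 MPa, n = 1.57
  option Q: E = 305.7, α = 11.4, σ_y = 331.0 → σ = 610 MPa, n = 0.543
Smallest n: option L with n = 0.301.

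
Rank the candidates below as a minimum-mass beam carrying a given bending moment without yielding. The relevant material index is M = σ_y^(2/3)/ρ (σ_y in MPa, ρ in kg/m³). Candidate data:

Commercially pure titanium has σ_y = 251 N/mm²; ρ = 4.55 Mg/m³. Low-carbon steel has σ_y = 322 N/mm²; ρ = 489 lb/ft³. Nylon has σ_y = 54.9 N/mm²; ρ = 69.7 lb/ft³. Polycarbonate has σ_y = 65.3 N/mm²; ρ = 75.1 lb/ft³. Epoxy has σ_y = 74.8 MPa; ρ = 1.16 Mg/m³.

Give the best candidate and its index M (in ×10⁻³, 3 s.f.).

epoxy, M = 15.3×10⁻³

Putting every candidate on a common basis:
  commercially pure titanium: σ_y = 251.0 MPa, ρ = 4550 kg/m³
  low-carbon steel: σ_y = 322.0 MPa, ρ = 7833 kg/m³
  nylon: σ_y = 54.90 MPa, ρ = 1116 kg/m³
  polycarbonate: σ_y = 65.30 MPa, ρ = 1203 kg/m³
  epoxy: σ_y = 74.80 MPa, ρ = 1160 kg/m³
  epoxy: M = 15.3×10⁻³
  polycarbonate: M = 13.5×10⁻³
  nylon: M = 12.9×10⁻³
  commercially pure titanium: M = 8.75×10⁻³
  low-carbon steel: M = 6.00×10⁻³
The maximum is for epoxy.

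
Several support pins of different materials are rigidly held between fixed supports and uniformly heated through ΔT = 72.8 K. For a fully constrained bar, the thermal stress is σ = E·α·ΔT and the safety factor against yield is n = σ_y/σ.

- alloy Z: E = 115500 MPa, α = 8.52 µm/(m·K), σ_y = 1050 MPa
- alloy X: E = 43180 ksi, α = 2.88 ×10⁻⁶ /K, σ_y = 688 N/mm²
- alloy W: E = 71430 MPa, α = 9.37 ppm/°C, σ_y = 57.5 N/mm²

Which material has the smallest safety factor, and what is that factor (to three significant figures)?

alloy W, n = 1.18

In consistent units (E in GPa, α in ×10⁻⁶/K, σ_y in MPa):
  alloy Z: E = 115.5, α = 8.52, σ_y = 1050 → σ = 71.6 MPa, n = 14.7
  alloy X: E = 297.7, α = 2.88, σ_y = 688.0 → σ = 62.4 MPa, n = 11.0
  alloy W: E = 71.43, α = 9.37, σ_y = 57.50 → σ = 48.7 MPa, n = 1.18
The minimum is alloy W at n = 1.18.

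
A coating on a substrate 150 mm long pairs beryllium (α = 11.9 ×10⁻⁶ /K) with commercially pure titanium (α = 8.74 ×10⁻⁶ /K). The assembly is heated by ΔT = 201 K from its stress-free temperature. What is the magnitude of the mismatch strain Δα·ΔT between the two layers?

Δα = |11.9 − 8.74|×10⁻⁶/K = 3.16×10⁻⁶/K.
Mismatch strain = Δα·ΔT = 3.16×10⁻⁶ × 201.0 = 6.35×10⁻⁴.

6.35×10⁻⁴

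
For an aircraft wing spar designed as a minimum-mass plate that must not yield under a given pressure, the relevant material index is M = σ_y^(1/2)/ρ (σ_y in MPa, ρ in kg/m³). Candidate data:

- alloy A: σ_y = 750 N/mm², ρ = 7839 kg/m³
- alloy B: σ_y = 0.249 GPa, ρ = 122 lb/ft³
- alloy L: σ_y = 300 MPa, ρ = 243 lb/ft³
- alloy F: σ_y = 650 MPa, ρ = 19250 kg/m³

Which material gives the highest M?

alloy B

Convert each candidate to consistent units, then evaluate M:
  alloy A: σ_y = 750.0 MPa, ρ = 7839 kg/m³
  alloy B: σ_y = 249.0 MPa, ρ = 1954 kg/m³
  alloy L: σ_y = 300.0 MPa, ρ = 3892 kg/m³
  alloy F: σ_y = 650.0 MPa, ρ = 19250 kg/m³
  alloy B: M = 8.07×10⁻³
  alloy L: M = 4.45×10⁻³
  alloy A: M = 3.49×10⁻³
  alloy F: M = 1.32×10⁻³
Alloy B ranks first.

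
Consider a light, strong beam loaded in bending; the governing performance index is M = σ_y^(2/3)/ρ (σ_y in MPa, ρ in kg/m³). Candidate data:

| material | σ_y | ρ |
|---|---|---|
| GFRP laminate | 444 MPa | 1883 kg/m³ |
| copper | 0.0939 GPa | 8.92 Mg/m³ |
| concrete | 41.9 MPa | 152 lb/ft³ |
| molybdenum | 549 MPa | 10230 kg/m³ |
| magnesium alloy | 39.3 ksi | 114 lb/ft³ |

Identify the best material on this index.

GFRP laminate

Normalizing units and computing the index:
  GFRP laminate: σ_y = 444.0 MPa, ρ = 1883 kg/m³
  copper: σ_y = 93.90 MPa, ρ = 8920 kg/m³
  concrete: σ_y = 41.90 MPa, ρ = 2435 kg/m³
  molybdenum: σ_y = 549.0 MPa, ρ = 10230 kg/m³
  magnesium alloy: σ_y = 271.0 MPa, ρ = 1826 kg/m³
  GFRP laminate: M = 30.9×10⁻³
  magnesium alloy: M = 22.9×10⁻³
  molybdenum: M = 6.55×10⁻³
  concrete: M = 4.95×10⁻³
  copper: M = 2.32×10⁻³
Highest index: GFRP laminate.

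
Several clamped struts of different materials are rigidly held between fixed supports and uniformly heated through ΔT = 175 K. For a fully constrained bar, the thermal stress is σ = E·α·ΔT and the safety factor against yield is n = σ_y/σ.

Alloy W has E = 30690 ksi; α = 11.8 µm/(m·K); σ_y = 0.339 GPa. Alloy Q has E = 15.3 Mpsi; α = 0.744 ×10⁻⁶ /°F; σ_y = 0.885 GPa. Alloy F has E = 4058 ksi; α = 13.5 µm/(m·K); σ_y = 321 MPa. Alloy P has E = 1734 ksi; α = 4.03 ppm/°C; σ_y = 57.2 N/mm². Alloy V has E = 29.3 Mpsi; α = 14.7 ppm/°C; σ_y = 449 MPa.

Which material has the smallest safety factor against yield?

In consistent units (E in GPa, α in ×10⁻⁶/K, σ_y in MPa):
  alloy W: E = 211.6, α = 11.8, σ_y = 339.0 → σ = 437 MPa, n = 0.776
  alloy Q: E = 105.5, α = 1.34, σ_y = 885.0 → σ = 24.7 MPa, n = 35.8
  alloy F: E = 27.98, α = 13.5, σ_y = 321.0 → σ = 66.1 MPa, n = 4.86
  alloy P: E = 11.96, α = 4.03, σ_y = 57.20 → σ = 8.43 MPa, n = 6.78
  alloy V: E = 202.0, α = 14.7, σ_y = 449.0 → σ = 520 MPa, n = 0.864
Smallest n: alloy W with n = 0.776.

alloy W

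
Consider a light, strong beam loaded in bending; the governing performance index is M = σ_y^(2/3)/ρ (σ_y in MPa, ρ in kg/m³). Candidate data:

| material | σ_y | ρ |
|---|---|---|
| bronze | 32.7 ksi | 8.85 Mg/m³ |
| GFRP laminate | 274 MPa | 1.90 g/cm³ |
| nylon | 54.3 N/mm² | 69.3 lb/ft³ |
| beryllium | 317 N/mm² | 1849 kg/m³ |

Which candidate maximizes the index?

beryllium

Convert each candidate to consistent units, then evaluate M:
  bronze: σ_y = 225.5 MPa, ρ = 8850 kg/m³
  GFRP laminate: σ_y = 274.0 MPa, ρ = 1900 kg/m³
  nylon: σ_y = 54.30 MPa, ρ = 1110 kg/m³
  beryllium: σ_y = 317.0 MPa, ρ = 1849 kg/m³
  beryllium: M = 25.1×10⁻³
  GFRP laminate: M = 22.2×10⁻³
  nylon: M = 12.9×10⁻³
  bronze: M = 4.19×10⁻³
Beryllium has the largest M.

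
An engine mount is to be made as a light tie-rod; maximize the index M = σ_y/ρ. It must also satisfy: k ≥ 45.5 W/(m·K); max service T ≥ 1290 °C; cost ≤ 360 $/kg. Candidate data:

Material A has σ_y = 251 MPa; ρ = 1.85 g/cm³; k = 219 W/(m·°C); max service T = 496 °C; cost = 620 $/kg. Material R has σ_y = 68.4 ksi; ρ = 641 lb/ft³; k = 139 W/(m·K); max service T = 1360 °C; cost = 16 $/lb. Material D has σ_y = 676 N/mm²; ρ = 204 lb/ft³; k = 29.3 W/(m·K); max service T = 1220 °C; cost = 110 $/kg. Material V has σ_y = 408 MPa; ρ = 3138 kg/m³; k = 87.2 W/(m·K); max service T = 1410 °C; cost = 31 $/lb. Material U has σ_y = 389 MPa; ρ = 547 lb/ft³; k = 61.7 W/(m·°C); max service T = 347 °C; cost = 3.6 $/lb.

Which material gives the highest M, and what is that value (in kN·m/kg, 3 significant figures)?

Screen on constraints: k ≥ 45.5 W/(m·K); max service T ≥ 1290 °C; cost ≤ 360 $/kg. Survivors: material R, material V.
After converting to SI:
  material R: σ_y = 471.6 MPa, ρ = 10270 kg/m³
  material V: σ_y = 408.0 MPa, ρ = 3138 kg/m³
  material V: M = 130 kN·m/kg
  material R: M = 45.9 kN·m/kg
Highest index: material V.

material V, M = 130 kN·m/kg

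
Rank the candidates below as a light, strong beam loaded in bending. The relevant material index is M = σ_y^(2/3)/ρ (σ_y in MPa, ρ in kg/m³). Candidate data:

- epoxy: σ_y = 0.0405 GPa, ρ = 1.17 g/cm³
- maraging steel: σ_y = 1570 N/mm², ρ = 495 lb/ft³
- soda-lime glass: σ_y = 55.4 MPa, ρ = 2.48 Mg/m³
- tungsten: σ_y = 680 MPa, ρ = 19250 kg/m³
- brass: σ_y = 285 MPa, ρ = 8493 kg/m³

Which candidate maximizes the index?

Convert each candidate to consistent units, then evaluate M:
  epoxy: σ_y = 40.50 MPa, ρ = 1170 kg/m³
  maraging steel: σ_y = 1570 MPa, ρ = 7929 kg/m³
  soda-lime glass: σ_y = 55.40 MPa, ρ = 2480 kg/m³
  tungsten: σ_y = 680.0 MPa, ρ = 19250 kg/m³
  brass: σ_y = 285.0 MPa, ρ = 8493 kg/m³
  maraging steel: M = 17.0×10⁻³
  epoxy: M = 10.1×10⁻³
  soda-lime glass: M = 5.86×10⁻³
  brass: M = 5.10×10⁻³
  tungsten: M = 4.02×10⁻³
Maraging steel ranks first.

maraging steel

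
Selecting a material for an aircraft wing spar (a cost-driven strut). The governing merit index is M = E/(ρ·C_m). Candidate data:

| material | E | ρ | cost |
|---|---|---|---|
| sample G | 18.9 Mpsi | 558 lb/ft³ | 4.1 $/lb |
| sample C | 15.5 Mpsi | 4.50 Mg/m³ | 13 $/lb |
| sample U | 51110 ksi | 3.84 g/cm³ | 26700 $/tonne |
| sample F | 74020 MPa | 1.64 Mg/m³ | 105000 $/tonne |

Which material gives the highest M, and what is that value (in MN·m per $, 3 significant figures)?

After converting to SI:
  sample G: E = 130.3 GPa, ρ = 8938 kg/m³, cost = 9.039 $/kg
  sample C: E = 106.9 GPa, ρ = 4500 kg/m³, cost = 28.66 $/kg
  sample U: E = 352.4 GPa, ρ = 3840 kg/m³, cost = 26.70 $/kg
  sample F: E = 74.02 GPa, ρ = 1640 kg/m³, cost = 105.0 $/kg
  sample U: M = 3.44 MN·m per $
  sample G: M = 1.61 MN·m per $
  sample C: M = 0.829 MN·m per $
  sample F: M = 0.430 MN·m per $
Sample U ranks first.

sample U, M = 3.44 MN·m per $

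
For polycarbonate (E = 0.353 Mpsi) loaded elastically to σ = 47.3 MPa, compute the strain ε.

E = 0.353 Mpsi = 2.434 GPa = 2434 MPa.
ε = σ/E = 47.3 / 2434 = 0.0194.

0.0194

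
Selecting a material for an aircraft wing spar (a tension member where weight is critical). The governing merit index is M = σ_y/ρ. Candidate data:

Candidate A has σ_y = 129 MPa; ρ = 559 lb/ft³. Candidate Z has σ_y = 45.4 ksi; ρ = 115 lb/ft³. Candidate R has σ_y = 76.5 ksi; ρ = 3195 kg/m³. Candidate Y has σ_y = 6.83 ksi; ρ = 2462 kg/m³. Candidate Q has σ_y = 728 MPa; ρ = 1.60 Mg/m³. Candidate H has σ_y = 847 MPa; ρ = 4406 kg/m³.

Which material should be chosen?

candidate Q

Convert each candidate to consistent units, then evaluate M:
  candidate A: σ_y = 129.0 MPa, ρ = 8954 kg/m³
  candidate Z: σ_y = 313.0 MPa, ρ = 1842 kg/m³
  candidate R: σ_y = 527.4 MPa, ρ = 3195 kg/m³
  candidate Y: σ_y = 47.09 MPa, ρ = 2462 kg/m³
  candidate Q: σ_y = 728.0 MPa, ρ = 1600 kg/m³
  candidate H: σ_y = 847.0 MPa, ρ = 4406 kg/m³
  candidate Q: M = 455 kN·m/kg
  candidate H: M = 192 kN·m/kg
  candidate Z: M = 170 kN·m/kg
  candidate R: M = 165 kN·m/kg
  candidate Y: M = 19.1 kN·m/kg
  candidate A: M = 14.4 kN·m/kg
Candidate Q ranks first.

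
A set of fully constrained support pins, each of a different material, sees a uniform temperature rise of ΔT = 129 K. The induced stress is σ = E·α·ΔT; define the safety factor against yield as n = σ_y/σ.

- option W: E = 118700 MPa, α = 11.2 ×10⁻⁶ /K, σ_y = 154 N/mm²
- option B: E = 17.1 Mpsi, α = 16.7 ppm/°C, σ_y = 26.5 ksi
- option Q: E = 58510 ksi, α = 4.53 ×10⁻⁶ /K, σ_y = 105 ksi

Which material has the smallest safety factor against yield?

Per material, after unit conversion:
  option W: E = 118.7, α = 11.2, σ_y = 154.0 → σ = 171 MPa, n = 0.898
  option B: E = 117.9, α = 16.7, σ_y = 182.7 → σ = 254 MPa, n = 0.719
  option Q: E = 403.4, α = 4.53, σ_y = 723.9 → σ = 236 MPa, n = 3.07
Smallest n: option B with n = 0.719.

option B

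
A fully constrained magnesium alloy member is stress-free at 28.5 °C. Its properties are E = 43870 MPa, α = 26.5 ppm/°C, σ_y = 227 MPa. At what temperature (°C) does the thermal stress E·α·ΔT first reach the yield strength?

224 °C

E = 43870 MPa = 43.87 GPa.
E·α·ΔT = 227.0 MPa ⇒ ΔT = 227.0 / (43.87×10³ × 26.5×10⁻⁶) = 195.3 K.
T = 28.5 + 195.3 = 223.8 °C.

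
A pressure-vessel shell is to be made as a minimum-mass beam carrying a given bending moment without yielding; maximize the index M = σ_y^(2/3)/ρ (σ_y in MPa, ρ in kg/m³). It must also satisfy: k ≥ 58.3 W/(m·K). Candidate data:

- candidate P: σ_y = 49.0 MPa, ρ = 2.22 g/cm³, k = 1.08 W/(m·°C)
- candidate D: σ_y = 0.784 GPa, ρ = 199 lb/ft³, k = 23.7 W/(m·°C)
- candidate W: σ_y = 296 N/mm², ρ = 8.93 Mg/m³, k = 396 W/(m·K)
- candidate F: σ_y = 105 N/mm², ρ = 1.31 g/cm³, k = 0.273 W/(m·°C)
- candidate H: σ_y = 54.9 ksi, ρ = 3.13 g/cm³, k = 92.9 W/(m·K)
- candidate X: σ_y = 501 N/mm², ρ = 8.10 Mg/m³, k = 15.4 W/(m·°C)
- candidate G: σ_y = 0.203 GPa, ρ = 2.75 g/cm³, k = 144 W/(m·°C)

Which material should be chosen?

candidate H

Screen on constraints: k ≥ 58.3 W/(m·K). Survivors: candidate W, candidate H, candidate G.
In SI units:
  candidate W: σ_y = 296.0 MPa, ρ = 8930 kg/m³
  candidate H: σ_y = 378.5 MPa, ρ = 3130 kg/m³
  candidate G: σ_y = 203.0 MPa, ρ = 2750 kg/m³
  candidate H: M = 16.7×10⁻³
  candidate G: M = 12.6×10⁻³
  candidate W: M = 4.97×10⁻³
The maximum is for candidate H.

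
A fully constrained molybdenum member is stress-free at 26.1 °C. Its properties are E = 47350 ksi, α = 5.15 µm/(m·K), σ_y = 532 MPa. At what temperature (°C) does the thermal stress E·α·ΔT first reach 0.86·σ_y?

298 °C

E = 47350 ksi = 326.5 GPa.
E·α·ΔT = 457.5 MPa ⇒ ΔT = 457.5 / (326.5×10³ × 5.15×10⁻⁶) = 272.1 K.
T = 26.1 + 272.1 = 298.2 °C.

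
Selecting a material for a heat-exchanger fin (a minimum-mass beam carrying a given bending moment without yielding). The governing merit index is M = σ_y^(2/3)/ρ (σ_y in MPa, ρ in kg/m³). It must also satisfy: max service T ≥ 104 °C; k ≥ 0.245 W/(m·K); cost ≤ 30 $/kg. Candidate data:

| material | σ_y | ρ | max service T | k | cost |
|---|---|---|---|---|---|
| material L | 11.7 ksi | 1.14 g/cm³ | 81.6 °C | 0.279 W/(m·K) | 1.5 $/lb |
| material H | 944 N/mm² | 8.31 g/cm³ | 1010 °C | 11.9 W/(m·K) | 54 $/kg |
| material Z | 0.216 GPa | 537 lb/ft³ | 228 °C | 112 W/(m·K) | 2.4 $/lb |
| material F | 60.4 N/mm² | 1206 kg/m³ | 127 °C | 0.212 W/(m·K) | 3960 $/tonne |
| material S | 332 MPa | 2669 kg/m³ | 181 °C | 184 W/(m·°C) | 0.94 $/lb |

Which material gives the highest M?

Screen on constraints: max service T ≥ 104 °C; k ≥ 0.245 W/(m·K); cost ≤ 30 $/kg. Survivors: material Z, material S.
In SI units:
  material Z: σ_y = 216.0 MPa, ρ = 8602 kg/m³
  material S: σ_y = 332.0 MPa, ρ = 2669 kg/m³
  material S: M = 18.0×10⁻³
  material Z: M = 4.19×10⁻³
The maximum is for material S.

material S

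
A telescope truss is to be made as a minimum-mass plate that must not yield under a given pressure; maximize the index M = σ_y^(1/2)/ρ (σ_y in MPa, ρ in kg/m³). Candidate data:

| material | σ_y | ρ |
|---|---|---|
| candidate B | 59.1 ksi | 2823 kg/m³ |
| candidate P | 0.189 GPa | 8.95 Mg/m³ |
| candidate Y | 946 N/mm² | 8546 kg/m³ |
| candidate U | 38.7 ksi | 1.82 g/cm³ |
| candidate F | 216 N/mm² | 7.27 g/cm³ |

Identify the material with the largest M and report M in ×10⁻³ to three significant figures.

candidate U, M = 8.98×10⁻³

Normalizing units and computing the index:
  candidate B: σ_y = 407.5 MPa, ρ = 2823 kg/m³
  candidate P: σ_y = 189.0 MPa, ρ = 8950 kg/m³
  candidate Y: σ_y = 946.0 MPa, ρ = 8546 kg/m³
  candidate U: σ_y = 266.8 MPa, ρ = 1820 kg/m³
  candidate F: σ_y = 216.0 MPa, ρ = 7270 kg/m³
  candidate U: M = 8.98×10⁻³
  candidate B: M = 7.15×10⁻³
  candidate Y: M = 3.60×10⁻³
  candidate F: M = 2.02×10⁻³
  candidate P: M = 1.54×10⁻³
Candidate U ranks first.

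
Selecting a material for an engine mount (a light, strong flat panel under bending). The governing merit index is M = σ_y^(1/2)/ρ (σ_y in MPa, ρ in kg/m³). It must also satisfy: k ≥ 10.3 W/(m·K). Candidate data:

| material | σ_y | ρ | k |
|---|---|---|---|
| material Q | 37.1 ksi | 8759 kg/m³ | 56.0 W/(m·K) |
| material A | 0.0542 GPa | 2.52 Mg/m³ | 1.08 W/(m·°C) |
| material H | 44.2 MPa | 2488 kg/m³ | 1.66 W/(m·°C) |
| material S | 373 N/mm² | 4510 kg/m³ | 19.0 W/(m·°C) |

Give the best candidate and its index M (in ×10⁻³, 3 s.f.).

material S, M = 4.28×10⁻³

Screen on constraints: k ≥ 10.3 W/(m·K). Survivors: material Q, material S.
Putting every candidate on a common basis:
  material Q: σ_y = 255.8 MPa, ρ = 8759 kg/m³
  material S: σ_y = 373.0 MPa, ρ = 4510 kg/m³
  material S: M = 4.28×10⁻³
  material Q: M = 1.83×10⁻³
The maximum is for material S.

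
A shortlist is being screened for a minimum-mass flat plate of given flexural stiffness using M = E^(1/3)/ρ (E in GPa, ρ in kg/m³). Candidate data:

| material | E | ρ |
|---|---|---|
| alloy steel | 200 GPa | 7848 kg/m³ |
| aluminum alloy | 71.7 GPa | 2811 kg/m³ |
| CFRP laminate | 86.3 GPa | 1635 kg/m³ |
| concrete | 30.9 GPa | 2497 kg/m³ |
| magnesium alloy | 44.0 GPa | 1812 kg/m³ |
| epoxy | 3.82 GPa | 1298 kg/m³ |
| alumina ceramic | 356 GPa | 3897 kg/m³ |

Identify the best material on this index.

CFRP laminate

Evaluate M for each candidate:
  CFRP laminate: M = 2.70×10⁻³
  magnesium alloy: M = 1.95×10⁻³
  alumina ceramic: M = 1.82×10⁻³
  aluminum alloy: M = 1.48×10⁻³
  concrete: M = 1.26×10⁻³
  epoxy: M = 1.20×10⁻³
  alloy steel: M = 0.745×10⁻³
Highest index: CFRP laminate.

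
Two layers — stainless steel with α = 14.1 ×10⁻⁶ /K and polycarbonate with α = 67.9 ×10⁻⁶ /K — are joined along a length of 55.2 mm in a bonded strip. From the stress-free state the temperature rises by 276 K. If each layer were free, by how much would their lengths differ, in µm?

Δα = |14.1 − 67.9|×10⁻⁶/K = 53.8×10⁻⁶/K.
ΔL_mismatch = Δα·L·ΔT = 53.8×10⁻⁶ × 55.2 mm × 276.0 K = 820 µm.

820 µm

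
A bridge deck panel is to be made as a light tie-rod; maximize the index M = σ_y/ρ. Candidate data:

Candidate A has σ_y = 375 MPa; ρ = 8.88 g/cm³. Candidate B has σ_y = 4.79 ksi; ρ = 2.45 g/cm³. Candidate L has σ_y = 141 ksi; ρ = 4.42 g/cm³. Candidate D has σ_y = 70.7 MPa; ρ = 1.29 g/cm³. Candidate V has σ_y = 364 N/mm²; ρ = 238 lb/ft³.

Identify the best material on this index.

candidate L

Convert each candidate to consistent units, then evaluate M:
  candidate A: σ_y = 375.0 MPa, ρ = 8880 kg/m³
  candidate B: σ_y = 33.03 MPa, ρ = 2450 kg/m³
  candidate L: σ_y = 972.2 MPa, ρ = 4420 kg/m³
  candidate D: σ_y = 70.70 MPa, ρ = 1290 kg/m³
  candidate V: σ_y = 364.0 MPa, ρ = 3812 kg/m³
  candidate L: M = 220 kN·m/kg
  candidate V: M = 95.5 kN·m/kg
  candidate D: M = 54.8 kN·m/kg
  candidate A: M = 42.2 kN·m/kg
  candidate B: M = 13.5 kN·m/kg
Candidate L has the largest M.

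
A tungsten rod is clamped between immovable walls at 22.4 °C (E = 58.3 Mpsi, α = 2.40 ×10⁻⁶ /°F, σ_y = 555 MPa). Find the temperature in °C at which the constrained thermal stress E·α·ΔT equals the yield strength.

342 °C

E = 58.3 Mpsi = 402.0 GPa.
α = 2.40×10⁻⁶/°F × 9/5 = 4.32×10⁻⁶/K.
E·α·ΔT = 555.0 MPa ⇒ ΔT = 555.0 / (402.0×10³ × 4.32×10⁻⁶) = 319.6 K.
T = 22.4 + 319.6 = 342.0 °C.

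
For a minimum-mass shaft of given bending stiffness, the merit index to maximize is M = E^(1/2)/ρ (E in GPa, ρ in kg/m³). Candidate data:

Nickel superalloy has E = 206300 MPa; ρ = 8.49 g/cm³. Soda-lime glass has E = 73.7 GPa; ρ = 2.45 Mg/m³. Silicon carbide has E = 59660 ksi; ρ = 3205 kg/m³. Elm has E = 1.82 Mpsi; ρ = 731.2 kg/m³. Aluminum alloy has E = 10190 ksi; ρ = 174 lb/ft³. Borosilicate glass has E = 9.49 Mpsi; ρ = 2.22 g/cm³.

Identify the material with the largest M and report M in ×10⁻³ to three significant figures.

silicon carbide, M = 6.33×10⁻³

In SI units:
  nickel superalloy: E = 206.3 GPa, ρ = 8490 kg/m³
  soda-lime glass: E = 73.70 GPa, ρ = 2450 kg/m³
  silicon carbide: E = 411.3 GPa, ρ = 3205 kg/m³
  elm: E = 12.55 GPa, ρ = 731.2 kg/m³
  aluminum alloy: E = 70.26 GPa, ρ = 2787 kg/m³
  borosilicate glass: E = 65.43 GPa, ρ = 2220 kg/m³
  silicon carbide: M = 6.33×10⁻³
  elm: M = 4.84×10⁻³
  borosilicate glass: M = 3.64×10⁻³
  soda-lime glass: M = 3.50×10⁻³
  aluminum alloy: M = 3.01×10⁻³
  nickel superalloy: M = 1.69×10⁻³
The maximum is for silicon carbide.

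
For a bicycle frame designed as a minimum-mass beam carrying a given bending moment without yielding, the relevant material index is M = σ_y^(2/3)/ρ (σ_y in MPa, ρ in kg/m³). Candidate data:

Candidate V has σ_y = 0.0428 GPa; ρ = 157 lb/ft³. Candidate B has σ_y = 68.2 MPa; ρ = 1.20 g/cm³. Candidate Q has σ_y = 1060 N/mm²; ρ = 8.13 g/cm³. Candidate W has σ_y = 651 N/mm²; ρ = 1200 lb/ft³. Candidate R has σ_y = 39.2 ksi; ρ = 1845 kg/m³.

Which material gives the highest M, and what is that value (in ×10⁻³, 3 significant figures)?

candidate R, M = 22.7×10⁻³

After converting to SI:
  candidate V: σ_y = 42.80 MPa, ρ = 2515 kg/m³
  candidate B: σ_y = 68.20 MPa, ρ = 1200 kg/m³
  candidate Q: σ_y = 1060 MPa, ρ = 8130 kg/m³
  candidate W: σ_y = 651.0 MPa, ρ = 19220 kg/m³
  candidate R: σ_y = 270.3 MPa, ρ = 1845 kg/m³
  candidate R: M = 22.7×10⁻³
  candidate B: M = 13.9×10⁻³
  candidate Q: M = 12.8×10⁻³
  candidate V: M = 4.87×10⁻³
  candidate W: M = 3.91×10⁻³
Candidate R ranks first.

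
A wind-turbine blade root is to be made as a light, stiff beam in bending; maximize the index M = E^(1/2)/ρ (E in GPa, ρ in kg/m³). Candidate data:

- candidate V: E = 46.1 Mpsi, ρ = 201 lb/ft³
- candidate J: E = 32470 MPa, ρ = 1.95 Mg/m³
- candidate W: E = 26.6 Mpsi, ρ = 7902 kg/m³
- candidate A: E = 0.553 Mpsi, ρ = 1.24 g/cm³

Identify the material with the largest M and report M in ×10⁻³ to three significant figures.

After converting to SI:
  candidate V: E = 317.8 GPa, ρ = 3220 kg/m³
  candidate J: E = 32.47 GPa, ρ = 1950 kg/m³
  candidate W: E = 183.4 GPa, ρ = 7902 kg/m³
  candidate A: E = 3.813 GPa, ρ = 1240 kg/m³
  candidate V: M = 5.54×10⁻³
  candidate J: M = 2.92×10⁻³
  candidate W: M = 1.71×10⁻³
  candidate A: M = 1.57×10⁻³
Candidate V ranks first.

candidate V, M = 5.54×10⁻³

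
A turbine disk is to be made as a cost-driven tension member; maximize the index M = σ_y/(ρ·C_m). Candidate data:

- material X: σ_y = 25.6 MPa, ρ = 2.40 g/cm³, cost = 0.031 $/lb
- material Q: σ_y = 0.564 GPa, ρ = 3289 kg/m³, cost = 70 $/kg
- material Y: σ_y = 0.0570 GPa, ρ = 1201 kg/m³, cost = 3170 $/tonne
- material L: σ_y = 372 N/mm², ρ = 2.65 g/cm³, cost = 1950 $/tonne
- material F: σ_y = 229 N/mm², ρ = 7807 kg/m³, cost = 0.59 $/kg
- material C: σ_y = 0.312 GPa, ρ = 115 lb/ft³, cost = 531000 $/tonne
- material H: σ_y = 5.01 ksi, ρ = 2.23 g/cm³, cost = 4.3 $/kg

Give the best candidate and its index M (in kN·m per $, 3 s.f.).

material X, M = 156 kN·m per $

After converting to SI:
  material X: σ_y = 25.60 MPa, ρ = 2400 kg/m³, cost = 0.06834 $/kg
  material Q: σ_y = 564.0 MPa, ρ = 3289 kg/m³, cost = 70.00 $/kg
  material Y: σ_y = 57.00 MPa, ρ = 1201 kg/m³, cost = 3.170 $/kg
  material L: σ_y = 372.0 MPa, ρ = 2650 kg/m³, cost = 1.950 $/kg
  material F: σ_y = 229.0 MPa, ρ = 7807 kg/m³, cost = 0.5900 $/kg
  material C: σ_y = 312.0 MPa, ρ = 1842 kg/m³, cost = 531.0 $/kg
  material H: σ_y = 34.54 MPa, ρ = 2230 kg/m³, cost = 4.300 $/kg
  material X: M = 156 kN·m per $
  material L: M = 72.0 kN·m per $
  material F: M = 49.7 kN·m per $
  material Y: M = 15.0 kN·m per $
  material H: M = 3.60 kN·m per $
  material Q: M = 2.45 kN·m per $
  material C: M = 0.319 kN·m per $
Highest index: material X.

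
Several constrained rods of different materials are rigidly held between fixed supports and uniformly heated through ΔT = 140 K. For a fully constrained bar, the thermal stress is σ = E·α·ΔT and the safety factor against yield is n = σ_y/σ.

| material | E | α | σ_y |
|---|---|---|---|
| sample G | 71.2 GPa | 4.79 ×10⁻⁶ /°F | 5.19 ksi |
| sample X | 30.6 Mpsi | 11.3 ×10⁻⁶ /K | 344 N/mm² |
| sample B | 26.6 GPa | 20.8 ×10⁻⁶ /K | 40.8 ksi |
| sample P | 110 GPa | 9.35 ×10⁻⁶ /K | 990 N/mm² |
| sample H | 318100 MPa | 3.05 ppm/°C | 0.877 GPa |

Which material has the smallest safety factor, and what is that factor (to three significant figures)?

In consistent units (E in GPa, α in ×10⁻⁶/K, σ_y in MPa):
  sample G: E = 71.20, α = 8.62, σ_y = 35.78 → σ = 85.9 MPa, n = 0.416
  sample X: E = 211.0, α = 11.3, σ_y = 344.0 → σ = 334 MPa, n = 1.03
  sample B: E = 26.60, α = 20.8, σ_y = 281.3 → σ = 77.5 MPa, n = 3.63
  sample P: E = 110.0, α = 9.35, σ_y = 990.0 → σ = 144 MPa, n = 6.88
  sample H: E = 318.1, α = 3.05, σ_y = 877.0 → σ = 136 MPa, n = 6.46
The minimum is sample G at n = 0.416.

sample G, n = 0.416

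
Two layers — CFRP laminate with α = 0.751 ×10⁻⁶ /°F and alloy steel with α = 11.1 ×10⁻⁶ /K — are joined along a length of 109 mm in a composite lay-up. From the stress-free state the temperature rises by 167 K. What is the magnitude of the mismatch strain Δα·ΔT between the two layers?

1.63×10⁻³

CFRP laminate: α = 0.751×10⁻⁶/°F × 9/5 = 1.35×10⁻⁶/K.
Δα = |1.35 − 11.1|×10⁻⁶/K = 9.75×10⁻⁶/K.
Mismatch strain = Δα·ΔT = 9.75×10⁻⁶ × 167.0 = 1.63×10⁻³.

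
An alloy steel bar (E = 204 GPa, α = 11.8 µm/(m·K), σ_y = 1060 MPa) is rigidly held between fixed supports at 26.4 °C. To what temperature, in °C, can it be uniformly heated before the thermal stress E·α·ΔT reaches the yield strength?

E·α·ΔT = 1060 MPa ⇒ ΔT = 1060 / (204.0×10³ × 11.8×10⁻⁶) = 440.3 K.
T = 26.4 + 440.3 = 466.7 °C.

467 °C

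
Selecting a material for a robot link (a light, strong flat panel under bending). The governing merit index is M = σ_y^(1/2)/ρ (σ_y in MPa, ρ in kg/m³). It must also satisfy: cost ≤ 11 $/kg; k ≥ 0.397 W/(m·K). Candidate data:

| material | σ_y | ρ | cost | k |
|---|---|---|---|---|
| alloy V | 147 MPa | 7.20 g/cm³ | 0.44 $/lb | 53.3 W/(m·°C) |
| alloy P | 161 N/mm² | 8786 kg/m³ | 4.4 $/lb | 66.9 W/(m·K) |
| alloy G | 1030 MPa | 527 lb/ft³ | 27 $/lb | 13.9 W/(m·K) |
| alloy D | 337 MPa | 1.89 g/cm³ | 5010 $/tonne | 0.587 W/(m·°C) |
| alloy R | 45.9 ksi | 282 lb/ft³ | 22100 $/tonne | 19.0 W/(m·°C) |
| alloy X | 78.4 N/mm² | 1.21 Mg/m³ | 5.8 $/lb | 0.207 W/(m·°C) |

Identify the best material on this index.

Screen on constraints: cost ≤ 11 $/kg; k ≥ 0.397 W/(m·K). Survivors: alloy V, alloy P, alloy D.
Normalizing units and computing the index:
  alloy V: σ_y = 147.0 MPa, ρ = 7200 kg/m³
  alloy P: σ_y = 161.0 MPa, ρ = 8786 kg/m³
  alloy D: σ_y = 337.0 MPa, ρ = 1890 kg/m³
  alloy D: M = 9.71×10⁻³
  alloy V: M = 1.68×10⁻³
  alloy P: M = 1.44×10⁻³
Highest index: alloy D.

alloy D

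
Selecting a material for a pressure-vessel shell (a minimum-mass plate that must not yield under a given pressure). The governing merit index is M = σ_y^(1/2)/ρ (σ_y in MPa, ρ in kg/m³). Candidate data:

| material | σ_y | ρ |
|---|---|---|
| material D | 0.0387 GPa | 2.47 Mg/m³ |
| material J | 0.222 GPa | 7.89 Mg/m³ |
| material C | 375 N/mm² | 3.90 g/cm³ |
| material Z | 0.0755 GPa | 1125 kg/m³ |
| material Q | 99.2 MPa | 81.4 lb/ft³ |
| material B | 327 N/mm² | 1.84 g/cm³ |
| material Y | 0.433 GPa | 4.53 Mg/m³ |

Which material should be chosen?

material B

In SI units:
  material D: σ_y = 38.70 MPa, ρ = 2470 kg/m³
  material J: σ_y = 222.0 MPa, ρ = 7890 kg/m³
  material C: σ_y = 375.0 MPa, ρ = 3900 kg/m³
  material Z: σ_y = 75.50 MPa, ρ = 1125 kg/m³
  material Q: σ_y = 99.20 MPa, ρ = 1304 kg/m³
  material B: σ_y = 327.0 MPa, ρ = 1840 kg/m³
  material Y: σ_y = 433.0 MPa, ρ = 4530 kg/m³
  material B: M = 9.83×10⁻³
  material Z: M = 7.72×10⁻³
  material Q: M = 7.64×10⁻³
  material C: M = 4.97×10⁻³
  material Y: M = 4.59×10⁻³
  material D: M = 2.52×10⁻³
  material J: M = 1.89×10⁻³
Material B has the largest M.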